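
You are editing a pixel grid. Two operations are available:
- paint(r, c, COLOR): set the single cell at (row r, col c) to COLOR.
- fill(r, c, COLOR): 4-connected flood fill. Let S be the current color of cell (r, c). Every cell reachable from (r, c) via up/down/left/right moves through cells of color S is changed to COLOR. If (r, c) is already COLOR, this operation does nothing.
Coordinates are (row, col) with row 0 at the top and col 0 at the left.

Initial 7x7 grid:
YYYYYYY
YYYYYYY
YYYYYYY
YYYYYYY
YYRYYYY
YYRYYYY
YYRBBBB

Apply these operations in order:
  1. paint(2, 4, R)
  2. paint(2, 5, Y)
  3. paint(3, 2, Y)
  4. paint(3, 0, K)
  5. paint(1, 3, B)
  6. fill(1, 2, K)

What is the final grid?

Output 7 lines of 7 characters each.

Answer: KKKKKKK
KKKBKKK
KKKKRKK
KKKKKKK
KKRKKKK
KKRKKKK
KKRBBBB

Derivation:
After op 1 paint(2,4,R):
YYYYYYY
YYYYYYY
YYYYRYY
YYYYYYY
YYRYYYY
YYRYYYY
YYRBBBB
After op 2 paint(2,5,Y):
YYYYYYY
YYYYYYY
YYYYRYY
YYYYYYY
YYRYYYY
YYRYYYY
YYRBBBB
After op 3 paint(3,2,Y):
YYYYYYY
YYYYYYY
YYYYRYY
YYYYYYY
YYRYYYY
YYRYYYY
YYRBBBB
After op 4 paint(3,0,K):
YYYYYYY
YYYYYYY
YYYYRYY
KYYYYYY
YYRYYYY
YYRYYYY
YYRBBBB
After op 5 paint(1,3,B):
YYYYYYY
YYYBYYY
YYYYRYY
KYYYYYY
YYRYYYY
YYRYYYY
YYRBBBB
After op 6 fill(1,2,K) [39 cells changed]:
KKKKKKK
KKKBKKK
KKKKRKK
KKKKKKK
KKRKKKK
KKRKKKK
KKRBBBB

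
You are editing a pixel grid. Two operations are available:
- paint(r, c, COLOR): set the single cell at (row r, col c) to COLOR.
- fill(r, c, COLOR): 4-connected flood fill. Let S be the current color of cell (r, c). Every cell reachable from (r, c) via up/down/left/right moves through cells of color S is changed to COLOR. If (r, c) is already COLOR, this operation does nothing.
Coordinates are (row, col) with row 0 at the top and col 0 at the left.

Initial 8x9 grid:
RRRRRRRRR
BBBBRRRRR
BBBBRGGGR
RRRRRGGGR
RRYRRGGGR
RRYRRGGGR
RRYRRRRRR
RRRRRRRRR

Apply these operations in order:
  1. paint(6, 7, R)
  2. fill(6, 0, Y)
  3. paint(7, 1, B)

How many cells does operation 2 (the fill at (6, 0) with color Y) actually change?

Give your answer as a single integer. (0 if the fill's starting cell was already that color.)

Answer: 49

Derivation:
After op 1 paint(6,7,R):
RRRRRRRRR
BBBBRRRRR
BBBBRGGGR
RRRRRGGGR
RRYRRGGGR
RRYRRGGGR
RRYRRRRRR
RRRRRRRRR
After op 2 fill(6,0,Y) [49 cells changed]:
YYYYYYYYY
BBBBYYYYY
BBBBYGGGY
YYYYYGGGY
YYYYYGGGY
YYYYYGGGY
YYYYYYYYY
YYYYYYYYY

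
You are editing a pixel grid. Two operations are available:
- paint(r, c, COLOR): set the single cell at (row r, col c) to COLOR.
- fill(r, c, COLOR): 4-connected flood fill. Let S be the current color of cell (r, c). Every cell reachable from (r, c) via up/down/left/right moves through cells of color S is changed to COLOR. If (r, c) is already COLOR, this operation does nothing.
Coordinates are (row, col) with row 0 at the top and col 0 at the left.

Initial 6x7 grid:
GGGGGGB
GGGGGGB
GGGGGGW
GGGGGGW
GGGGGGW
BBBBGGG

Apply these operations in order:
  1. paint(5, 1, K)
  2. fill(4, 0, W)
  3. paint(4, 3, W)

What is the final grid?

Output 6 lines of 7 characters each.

After op 1 paint(5,1,K):
GGGGGGB
GGGGGGB
GGGGGGW
GGGGGGW
GGGGGGW
BKBBGGG
After op 2 fill(4,0,W) [33 cells changed]:
WWWWWWB
WWWWWWB
WWWWWWW
WWWWWWW
WWWWWWW
BKBBWWW
After op 3 paint(4,3,W):
WWWWWWB
WWWWWWB
WWWWWWW
WWWWWWW
WWWWWWW
BKBBWWW

Answer: WWWWWWB
WWWWWWB
WWWWWWW
WWWWWWW
WWWWWWW
BKBBWWW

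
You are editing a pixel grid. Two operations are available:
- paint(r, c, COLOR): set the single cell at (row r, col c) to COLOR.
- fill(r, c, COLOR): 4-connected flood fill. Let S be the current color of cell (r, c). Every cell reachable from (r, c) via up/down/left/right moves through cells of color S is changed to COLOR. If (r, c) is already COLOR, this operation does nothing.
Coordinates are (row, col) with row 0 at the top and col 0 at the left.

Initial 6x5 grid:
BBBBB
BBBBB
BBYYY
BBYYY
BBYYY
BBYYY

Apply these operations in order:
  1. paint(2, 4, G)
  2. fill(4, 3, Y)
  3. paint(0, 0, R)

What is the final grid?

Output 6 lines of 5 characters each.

After op 1 paint(2,4,G):
BBBBB
BBBBB
BBYYG
BBYYY
BBYYY
BBYYY
After op 2 fill(4,3,Y) [0 cells changed]:
BBBBB
BBBBB
BBYYG
BBYYY
BBYYY
BBYYY
After op 3 paint(0,0,R):
RBBBB
BBBBB
BBYYG
BBYYY
BBYYY
BBYYY

Answer: RBBBB
BBBBB
BBYYG
BBYYY
BBYYY
BBYYY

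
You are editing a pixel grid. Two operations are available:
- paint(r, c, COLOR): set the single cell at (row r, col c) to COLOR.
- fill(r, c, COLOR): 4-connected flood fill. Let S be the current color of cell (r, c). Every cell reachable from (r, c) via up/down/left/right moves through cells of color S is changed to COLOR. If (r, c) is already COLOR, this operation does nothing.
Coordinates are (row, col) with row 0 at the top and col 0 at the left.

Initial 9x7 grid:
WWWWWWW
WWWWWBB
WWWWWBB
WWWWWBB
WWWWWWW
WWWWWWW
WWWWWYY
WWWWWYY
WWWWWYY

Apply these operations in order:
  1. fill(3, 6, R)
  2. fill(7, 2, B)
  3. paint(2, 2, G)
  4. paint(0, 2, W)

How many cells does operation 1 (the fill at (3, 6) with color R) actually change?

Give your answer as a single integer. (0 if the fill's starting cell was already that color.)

Answer: 6

Derivation:
After op 1 fill(3,6,R) [6 cells changed]:
WWWWWWW
WWWWWRR
WWWWWRR
WWWWWRR
WWWWWWW
WWWWWWW
WWWWWYY
WWWWWYY
WWWWWYY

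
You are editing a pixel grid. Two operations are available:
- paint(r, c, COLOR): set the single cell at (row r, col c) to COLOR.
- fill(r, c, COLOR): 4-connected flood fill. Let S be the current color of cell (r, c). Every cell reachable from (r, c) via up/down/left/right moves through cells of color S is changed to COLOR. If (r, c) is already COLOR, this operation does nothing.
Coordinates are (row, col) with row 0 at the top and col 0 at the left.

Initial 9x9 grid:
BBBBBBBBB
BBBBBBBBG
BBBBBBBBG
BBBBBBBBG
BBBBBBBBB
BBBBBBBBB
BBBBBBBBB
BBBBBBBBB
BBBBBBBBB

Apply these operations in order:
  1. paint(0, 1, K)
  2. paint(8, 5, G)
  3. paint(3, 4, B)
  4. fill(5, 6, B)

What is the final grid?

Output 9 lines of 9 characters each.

After op 1 paint(0,1,K):
BKBBBBBBB
BBBBBBBBG
BBBBBBBBG
BBBBBBBBG
BBBBBBBBB
BBBBBBBBB
BBBBBBBBB
BBBBBBBBB
BBBBBBBBB
After op 2 paint(8,5,G):
BKBBBBBBB
BBBBBBBBG
BBBBBBBBG
BBBBBBBBG
BBBBBBBBB
BBBBBBBBB
BBBBBBBBB
BBBBBBBBB
BBBBBGBBB
After op 3 paint(3,4,B):
BKBBBBBBB
BBBBBBBBG
BBBBBBBBG
BBBBBBBBG
BBBBBBBBB
BBBBBBBBB
BBBBBBBBB
BBBBBBBBB
BBBBBGBBB
After op 4 fill(5,6,B) [0 cells changed]:
BKBBBBBBB
BBBBBBBBG
BBBBBBBBG
BBBBBBBBG
BBBBBBBBB
BBBBBBBBB
BBBBBBBBB
BBBBBBBBB
BBBBBGBBB

Answer: BKBBBBBBB
BBBBBBBBG
BBBBBBBBG
BBBBBBBBG
BBBBBBBBB
BBBBBBBBB
BBBBBBBBB
BBBBBBBBB
BBBBBGBBB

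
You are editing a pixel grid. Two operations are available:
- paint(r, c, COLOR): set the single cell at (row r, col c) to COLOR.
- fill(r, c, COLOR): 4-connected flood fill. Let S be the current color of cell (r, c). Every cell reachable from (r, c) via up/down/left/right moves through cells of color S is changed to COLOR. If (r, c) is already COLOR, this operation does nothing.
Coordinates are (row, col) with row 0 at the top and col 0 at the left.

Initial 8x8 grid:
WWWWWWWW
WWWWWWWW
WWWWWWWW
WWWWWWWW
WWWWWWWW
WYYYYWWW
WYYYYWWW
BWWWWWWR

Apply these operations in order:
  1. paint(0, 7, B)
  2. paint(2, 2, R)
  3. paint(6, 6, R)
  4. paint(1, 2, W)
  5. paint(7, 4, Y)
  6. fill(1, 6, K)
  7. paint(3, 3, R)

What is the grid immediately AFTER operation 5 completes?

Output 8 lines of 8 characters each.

Answer: WWWWWWWB
WWWWWWWW
WWRWWWWW
WWWWWWWW
WWWWWWWW
WYYYYWWW
WYYYYWRW
BWWWYWWR

Derivation:
After op 1 paint(0,7,B):
WWWWWWWB
WWWWWWWW
WWWWWWWW
WWWWWWWW
WWWWWWWW
WYYYYWWW
WYYYYWWW
BWWWWWWR
After op 2 paint(2,2,R):
WWWWWWWB
WWWWWWWW
WWRWWWWW
WWWWWWWW
WWWWWWWW
WYYYYWWW
WYYYYWWW
BWWWWWWR
After op 3 paint(6,6,R):
WWWWWWWB
WWWWWWWW
WWRWWWWW
WWWWWWWW
WWWWWWWW
WYYYYWWW
WYYYYWRW
BWWWWWWR
After op 4 paint(1,2,W):
WWWWWWWB
WWWWWWWW
WWRWWWWW
WWWWWWWW
WWWWWWWW
WYYYYWWW
WYYYYWRW
BWWWWWWR
After op 5 paint(7,4,Y):
WWWWWWWB
WWWWWWWW
WWRWWWWW
WWWWWWWW
WWWWWWWW
WYYYYWWW
WYYYYWRW
BWWWYWWR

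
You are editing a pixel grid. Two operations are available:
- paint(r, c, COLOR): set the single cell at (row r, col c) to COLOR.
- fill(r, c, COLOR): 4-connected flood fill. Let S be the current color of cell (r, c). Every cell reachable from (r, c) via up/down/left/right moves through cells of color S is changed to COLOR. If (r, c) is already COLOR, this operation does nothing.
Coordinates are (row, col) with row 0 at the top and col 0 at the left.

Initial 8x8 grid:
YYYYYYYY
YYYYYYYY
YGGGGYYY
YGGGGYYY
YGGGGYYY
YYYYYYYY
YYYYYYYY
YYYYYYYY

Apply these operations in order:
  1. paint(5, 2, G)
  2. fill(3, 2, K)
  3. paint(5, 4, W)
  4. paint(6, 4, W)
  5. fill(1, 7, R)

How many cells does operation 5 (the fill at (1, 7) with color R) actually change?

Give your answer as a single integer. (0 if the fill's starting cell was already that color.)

Answer: 49

Derivation:
After op 1 paint(5,2,G):
YYYYYYYY
YYYYYYYY
YGGGGYYY
YGGGGYYY
YGGGGYYY
YYGYYYYY
YYYYYYYY
YYYYYYYY
After op 2 fill(3,2,K) [13 cells changed]:
YYYYYYYY
YYYYYYYY
YKKKKYYY
YKKKKYYY
YKKKKYYY
YYKYYYYY
YYYYYYYY
YYYYYYYY
After op 3 paint(5,4,W):
YYYYYYYY
YYYYYYYY
YKKKKYYY
YKKKKYYY
YKKKKYYY
YYKYWYYY
YYYYYYYY
YYYYYYYY
After op 4 paint(6,4,W):
YYYYYYYY
YYYYYYYY
YKKKKYYY
YKKKKYYY
YKKKKYYY
YYKYWYYY
YYYYWYYY
YYYYYYYY
After op 5 fill(1,7,R) [49 cells changed]:
RRRRRRRR
RRRRRRRR
RKKKKRRR
RKKKKRRR
RKKKKRRR
RRKRWRRR
RRRRWRRR
RRRRRRRR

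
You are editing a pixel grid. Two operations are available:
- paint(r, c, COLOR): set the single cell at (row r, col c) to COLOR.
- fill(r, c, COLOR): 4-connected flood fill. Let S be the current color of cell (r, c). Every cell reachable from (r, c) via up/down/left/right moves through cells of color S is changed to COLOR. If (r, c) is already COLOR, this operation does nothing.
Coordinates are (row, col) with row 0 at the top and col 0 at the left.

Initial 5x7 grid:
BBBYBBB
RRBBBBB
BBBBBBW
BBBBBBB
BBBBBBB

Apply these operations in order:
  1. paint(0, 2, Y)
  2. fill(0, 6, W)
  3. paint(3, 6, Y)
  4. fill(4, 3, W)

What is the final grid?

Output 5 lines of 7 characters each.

After op 1 paint(0,2,Y):
BBYYBBB
RRBBBBB
BBBBBBW
BBBBBBB
BBBBBBB
After op 2 fill(0,6,W) [28 cells changed]:
BBYYWWW
RRWWWWW
WWWWWWW
WWWWWWW
WWWWWWW
After op 3 paint(3,6,Y):
BBYYWWW
RRWWWWW
WWWWWWW
WWWWWWY
WWWWWWW
After op 4 fill(4,3,W) [0 cells changed]:
BBYYWWW
RRWWWWW
WWWWWWW
WWWWWWY
WWWWWWW

Answer: BBYYWWW
RRWWWWW
WWWWWWW
WWWWWWY
WWWWWWW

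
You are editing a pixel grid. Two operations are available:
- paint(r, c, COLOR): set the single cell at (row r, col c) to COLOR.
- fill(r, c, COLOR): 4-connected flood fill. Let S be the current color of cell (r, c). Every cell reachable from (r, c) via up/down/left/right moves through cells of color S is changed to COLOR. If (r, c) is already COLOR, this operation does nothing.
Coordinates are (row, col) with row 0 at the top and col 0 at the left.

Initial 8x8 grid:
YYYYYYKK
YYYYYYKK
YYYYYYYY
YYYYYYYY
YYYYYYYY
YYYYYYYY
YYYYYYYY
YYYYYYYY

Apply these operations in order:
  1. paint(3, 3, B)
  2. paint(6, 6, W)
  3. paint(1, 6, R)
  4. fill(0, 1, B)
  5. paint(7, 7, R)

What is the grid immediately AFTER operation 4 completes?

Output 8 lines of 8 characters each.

Answer: BBBBBBKK
BBBBBBRK
BBBBBBBB
BBBBBBBB
BBBBBBBB
BBBBBBBB
BBBBBBWB
BBBBBBBB

Derivation:
After op 1 paint(3,3,B):
YYYYYYKK
YYYYYYKK
YYYYYYYY
YYYBYYYY
YYYYYYYY
YYYYYYYY
YYYYYYYY
YYYYYYYY
After op 2 paint(6,6,W):
YYYYYYKK
YYYYYYKK
YYYYYYYY
YYYBYYYY
YYYYYYYY
YYYYYYYY
YYYYYYWY
YYYYYYYY
After op 3 paint(1,6,R):
YYYYYYKK
YYYYYYRK
YYYYYYYY
YYYBYYYY
YYYYYYYY
YYYYYYYY
YYYYYYWY
YYYYYYYY
After op 4 fill(0,1,B) [58 cells changed]:
BBBBBBKK
BBBBBBRK
BBBBBBBB
BBBBBBBB
BBBBBBBB
BBBBBBBB
BBBBBBWB
BBBBBBBB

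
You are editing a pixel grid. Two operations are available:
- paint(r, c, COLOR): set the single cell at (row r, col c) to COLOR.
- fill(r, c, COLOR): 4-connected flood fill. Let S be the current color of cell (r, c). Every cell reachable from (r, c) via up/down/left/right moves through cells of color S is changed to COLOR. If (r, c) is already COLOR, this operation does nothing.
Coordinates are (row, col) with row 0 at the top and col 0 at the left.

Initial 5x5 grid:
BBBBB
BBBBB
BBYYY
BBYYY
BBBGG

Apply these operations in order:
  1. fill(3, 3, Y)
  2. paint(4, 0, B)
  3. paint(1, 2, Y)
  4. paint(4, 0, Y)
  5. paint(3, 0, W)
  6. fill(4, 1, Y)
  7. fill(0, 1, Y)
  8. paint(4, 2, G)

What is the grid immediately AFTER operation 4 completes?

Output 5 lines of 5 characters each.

After op 1 fill(3,3,Y) [0 cells changed]:
BBBBB
BBBBB
BBYYY
BBYYY
BBBGG
After op 2 paint(4,0,B):
BBBBB
BBBBB
BBYYY
BBYYY
BBBGG
After op 3 paint(1,2,Y):
BBBBB
BBYBB
BBYYY
BBYYY
BBBGG
After op 4 paint(4,0,Y):
BBBBB
BBYBB
BBYYY
BBYYY
YBBGG

Answer: BBBBB
BBYBB
BBYYY
BBYYY
YBBGG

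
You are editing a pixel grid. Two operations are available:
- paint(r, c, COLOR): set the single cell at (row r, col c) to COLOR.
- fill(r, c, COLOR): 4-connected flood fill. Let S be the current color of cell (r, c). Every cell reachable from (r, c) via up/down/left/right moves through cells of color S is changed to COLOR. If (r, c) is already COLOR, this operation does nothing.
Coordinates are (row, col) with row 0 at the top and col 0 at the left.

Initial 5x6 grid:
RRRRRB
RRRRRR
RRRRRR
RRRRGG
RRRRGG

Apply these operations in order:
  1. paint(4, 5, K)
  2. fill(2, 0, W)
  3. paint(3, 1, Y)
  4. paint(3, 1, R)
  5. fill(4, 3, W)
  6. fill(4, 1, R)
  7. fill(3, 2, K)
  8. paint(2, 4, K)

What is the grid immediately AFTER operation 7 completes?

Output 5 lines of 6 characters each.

Answer: KKKKKB
KKKKKK
KKKKKK
KKKKGG
KKKKGK

Derivation:
After op 1 paint(4,5,K):
RRRRRB
RRRRRR
RRRRRR
RRRRGG
RRRRGK
After op 2 fill(2,0,W) [25 cells changed]:
WWWWWB
WWWWWW
WWWWWW
WWWWGG
WWWWGK
After op 3 paint(3,1,Y):
WWWWWB
WWWWWW
WWWWWW
WYWWGG
WWWWGK
After op 4 paint(3,1,R):
WWWWWB
WWWWWW
WWWWWW
WRWWGG
WWWWGK
After op 5 fill(4,3,W) [0 cells changed]:
WWWWWB
WWWWWW
WWWWWW
WRWWGG
WWWWGK
After op 6 fill(4,1,R) [24 cells changed]:
RRRRRB
RRRRRR
RRRRRR
RRRRGG
RRRRGK
After op 7 fill(3,2,K) [25 cells changed]:
KKKKKB
KKKKKK
KKKKKK
KKKKGG
KKKKGK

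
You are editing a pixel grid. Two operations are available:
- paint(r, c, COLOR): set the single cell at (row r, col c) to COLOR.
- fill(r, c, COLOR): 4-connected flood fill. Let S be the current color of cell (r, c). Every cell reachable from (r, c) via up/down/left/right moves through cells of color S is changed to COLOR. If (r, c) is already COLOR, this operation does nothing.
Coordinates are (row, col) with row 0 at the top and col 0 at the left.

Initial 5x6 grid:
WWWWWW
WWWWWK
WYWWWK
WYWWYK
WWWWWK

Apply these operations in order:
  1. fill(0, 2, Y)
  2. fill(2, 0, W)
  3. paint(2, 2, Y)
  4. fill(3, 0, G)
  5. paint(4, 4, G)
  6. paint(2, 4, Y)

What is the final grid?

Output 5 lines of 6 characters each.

After op 1 fill(0,2,Y) [23 cells changed]:
YYYYYY
YYYYYK
YYYYYK
YYYYYK
YYYYYK
After op 2 fill(2,0,W) [26 cells changed]:
WWWWWW
WWWWWK
WWWWWK
WWWWWK
WWWWWK
After op 3 paint(2,2,Y):
WWWWWW
WWWWWK
WWYWWK
WWWWWK
WWWWWK
After op 4 fill(3,0,G) [25 cells changed]:
GGGGGG
GGGGGK
GGYGGK
GGGGGK
GGGGGK
After op 5 paint(4,4,G):
GGGGGG
GGGGGK
GGYGGK
GGGGGK
GGGGGK
After op 6 paint(2,4,Y):
GGGGGG
GGGGGK
GGYGYK
GGGGGK
GGGGGK

Answer: GGGGGG
GGGGGK
GGYGYK
GGGGGK
GGGGGK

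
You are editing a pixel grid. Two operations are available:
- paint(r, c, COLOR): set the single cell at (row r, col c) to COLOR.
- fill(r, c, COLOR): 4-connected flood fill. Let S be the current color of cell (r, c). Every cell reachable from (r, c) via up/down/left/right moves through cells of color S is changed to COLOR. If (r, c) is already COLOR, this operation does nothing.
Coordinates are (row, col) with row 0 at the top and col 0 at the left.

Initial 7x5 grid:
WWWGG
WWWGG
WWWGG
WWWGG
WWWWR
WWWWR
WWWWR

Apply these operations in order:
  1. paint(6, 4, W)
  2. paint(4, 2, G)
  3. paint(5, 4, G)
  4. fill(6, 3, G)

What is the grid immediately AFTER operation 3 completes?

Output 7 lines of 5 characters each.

Answer: WWWGG
WWWGG
WWWGG
WWWGG
WWGWR
WWWWG
WWWWW

Derivation:
After op 1 paint(6,4,W):
WWWGG
WWWGG
WWWGG
WWWGG
WWWWR
WWWWR
WWWWW
After op 2 paint(4,2,G):
WWWGG
WWWGG
WWWGG
WWWGG
WWGWR
WWWWR
WWWWW
After op 3 paint(5,4,G):
WWWGG
WWWGG
WWWGG
WWWGG
WWGWR
WWWWG
WWWWW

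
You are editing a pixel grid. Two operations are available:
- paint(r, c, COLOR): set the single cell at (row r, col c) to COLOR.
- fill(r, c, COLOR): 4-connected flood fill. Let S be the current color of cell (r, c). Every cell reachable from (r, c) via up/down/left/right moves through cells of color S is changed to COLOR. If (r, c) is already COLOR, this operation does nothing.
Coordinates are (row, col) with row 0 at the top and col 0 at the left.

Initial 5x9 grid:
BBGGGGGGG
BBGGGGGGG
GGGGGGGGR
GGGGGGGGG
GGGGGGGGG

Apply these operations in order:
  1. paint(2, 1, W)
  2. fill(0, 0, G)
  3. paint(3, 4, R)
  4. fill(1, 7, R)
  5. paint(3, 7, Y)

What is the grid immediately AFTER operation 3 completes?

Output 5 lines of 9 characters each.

Answer: GGGGGGGGG
GGGGGGGGG
GWGGGGGGR
GGGGRGGGG
GGGGGGGGG

Derivation:
After op 1 paint(2,1,W):
BBGGGGGGG
BBGGGGGGG
GWGGGGGGR
GGGGGGGGG
GGGGGGGGG
After op 2 fill(0,0,G) [4 cells changed]:
GGGGGGGGG
GGGGGGGGG
GWGGGGGGR
GGGGGGGGG
GGGGGGGGG
After op 3 paint(3,4,R):
GGGGGGGGG
GGGGGGGGG
GWGGGGGGR
GGGGRGGGG
GGGGGGGGG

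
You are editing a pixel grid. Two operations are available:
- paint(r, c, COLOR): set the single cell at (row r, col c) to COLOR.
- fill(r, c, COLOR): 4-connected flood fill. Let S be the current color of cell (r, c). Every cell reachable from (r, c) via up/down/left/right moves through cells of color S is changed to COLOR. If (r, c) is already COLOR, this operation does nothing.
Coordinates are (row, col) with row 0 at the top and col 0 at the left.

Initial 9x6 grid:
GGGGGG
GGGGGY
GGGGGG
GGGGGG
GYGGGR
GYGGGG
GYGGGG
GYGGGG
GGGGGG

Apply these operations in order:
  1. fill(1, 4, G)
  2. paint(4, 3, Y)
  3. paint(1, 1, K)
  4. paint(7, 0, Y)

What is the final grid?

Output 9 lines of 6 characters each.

Answer: GGGGGG
GKGGGY
GGGGGG
GGGGGG
GYGYGR
GYGGGG
GYGGGG
YYGGGG
GGGGGG

Derivation:
After op 1 fill(1,4,G) [0 cells changed]:
GGGGGG
GGGGGY
GGGGGG
GGGGGG
GYGGGR
GYGGGG
GYGGGG
GYGGGG
GGGGGG
After op 2 paint(4,3,Y):
GGGGGG
GGGGGY
GGGGGG
GGGGGG
GYGYGR
GYGGGG
GYGGGG
GYGGGG
GGGGGG
After op 3 paint(1,1,K):
GGGGGG
GKGGGY
GGGGGG
GGGGGG
GYGYGR
GYGGGG
GYGGGG
GYGGGG
GGGGGG
After op 4 paint(7,0,Y):
GGGGGG
GKGGGY
GGGGGG
GGGGGG
GYGYGR
GYGGGG
GYGGGG
YYGGGG
GGGGGG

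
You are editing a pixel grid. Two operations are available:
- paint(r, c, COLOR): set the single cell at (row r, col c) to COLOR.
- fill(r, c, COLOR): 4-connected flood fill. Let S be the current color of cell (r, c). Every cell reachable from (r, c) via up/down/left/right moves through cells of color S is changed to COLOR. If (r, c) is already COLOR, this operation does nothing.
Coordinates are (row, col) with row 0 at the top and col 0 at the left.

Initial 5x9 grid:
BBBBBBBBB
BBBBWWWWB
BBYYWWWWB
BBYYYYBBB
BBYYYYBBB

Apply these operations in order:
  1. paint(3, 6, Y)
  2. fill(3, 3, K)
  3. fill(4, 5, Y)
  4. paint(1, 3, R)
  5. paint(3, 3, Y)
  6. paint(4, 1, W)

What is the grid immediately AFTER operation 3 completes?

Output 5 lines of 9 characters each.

After op 1 paint(3,6,Y):
BBBBBBBBB
BBBBWWWWB
BBYYWWWWB
BBYYYYYBB
BBYYYYBBB
After op 2 fill(3,3,K) [11 cells changed]:
BBBBBBBBB
BBBBWWWWB
BBKKWWWWB
BBKKKKKBB
BBKKKKBBB
After op 3 fill(4,5,Y) [11 cells changed]:
BBBBBBBBB
BBBBWWWWB
BBYYWWWWB
BBYYYYYBB
BBYYYYBBB

Answer: BBBBBBBBB
BBBBWWWWB
BBYYWWWWB
BBYYYYYBB
BBYYYYBBB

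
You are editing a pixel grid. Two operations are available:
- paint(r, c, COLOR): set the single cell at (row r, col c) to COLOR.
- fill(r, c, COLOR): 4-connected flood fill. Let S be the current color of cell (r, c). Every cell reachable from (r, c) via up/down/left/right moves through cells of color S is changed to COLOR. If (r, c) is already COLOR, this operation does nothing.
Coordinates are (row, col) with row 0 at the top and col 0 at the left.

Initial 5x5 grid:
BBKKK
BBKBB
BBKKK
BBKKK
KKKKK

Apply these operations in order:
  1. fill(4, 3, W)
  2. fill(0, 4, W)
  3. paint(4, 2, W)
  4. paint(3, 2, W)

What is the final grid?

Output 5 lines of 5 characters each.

Answer: BBWWW
BBWBB
BBWWW
BBWWW
WWWWW

Derivation:
After op 1 fill(4,3,W) [15 cells changed]:
BBWWW
BBWBB
BBWWW
BBWWW
WWWWW
After op 2 fill(0,4,W) [0 cells changed]:
BBWWW
BBWBB
BBWWW
BBWWW
WWWWW
After op 3 paint(4,2,W):
BBWWW
BBWBB
BBWWW
BBWWW
WWWWW
After op 4 paint(3,2,W):
BBWWW
BBWBB
BBWWW
BBWWW
WWWWW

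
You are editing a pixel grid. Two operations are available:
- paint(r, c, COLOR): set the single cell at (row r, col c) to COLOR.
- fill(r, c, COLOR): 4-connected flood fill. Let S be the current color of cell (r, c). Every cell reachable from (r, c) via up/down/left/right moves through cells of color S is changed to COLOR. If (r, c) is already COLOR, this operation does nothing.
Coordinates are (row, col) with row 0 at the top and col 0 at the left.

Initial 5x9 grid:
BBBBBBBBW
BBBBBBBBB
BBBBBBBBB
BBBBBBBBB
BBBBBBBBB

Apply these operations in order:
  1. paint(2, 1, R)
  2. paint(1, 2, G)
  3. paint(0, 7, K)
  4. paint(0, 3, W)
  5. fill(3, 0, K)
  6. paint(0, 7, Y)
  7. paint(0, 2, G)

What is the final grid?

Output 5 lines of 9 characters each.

Answer: KKGWKKKYW
KKGKKKKKK
KRKKKKKKK
KKKKKKKKK
KKKKKKKKK

Derivation:
After op 1 paint(2,1,R):
BBBBBBBBW
BBBBBBBBB
BRBBBBBBB
BBBBBBBBB
BBBBBBBBB
After op 2 paint(1,2,G):
BBBBBBBBW
BBGBBBBBB
BRBBBBBBB
BBBBBBBBB
BBBBBBBBB
After op 3 paint(0,7,K):
BBBBBBBKW
BBGBBBBBB
BRBBBBBBB
BBBBBBBBB
BBBBBBBBB
After op 4 paint(0,3,W):
BBBWBBBKW
BBGBBBBBB
BRBBBBBBB
BBBBBBBBB
BBBBBBBBB
After op 5 fill(3,0,K) [40 cells changed]:
KKKWKKKKW
KKGKKKKKK
KRKKKKKKK
KKKKKKKKK
KKKKKKKKK
After op 6 paint(0,7,Y):
KKKWKKKYW
KKGKKKKKK
KRKKKKKKK
KKKKKKKKK
KKKKKKKKK
After op 7 paint(0,2,G):
KKGWKKKYW
KKGKKKKKK
KRKKKKKKK
KKKKKKKKK
KKKKKKKKK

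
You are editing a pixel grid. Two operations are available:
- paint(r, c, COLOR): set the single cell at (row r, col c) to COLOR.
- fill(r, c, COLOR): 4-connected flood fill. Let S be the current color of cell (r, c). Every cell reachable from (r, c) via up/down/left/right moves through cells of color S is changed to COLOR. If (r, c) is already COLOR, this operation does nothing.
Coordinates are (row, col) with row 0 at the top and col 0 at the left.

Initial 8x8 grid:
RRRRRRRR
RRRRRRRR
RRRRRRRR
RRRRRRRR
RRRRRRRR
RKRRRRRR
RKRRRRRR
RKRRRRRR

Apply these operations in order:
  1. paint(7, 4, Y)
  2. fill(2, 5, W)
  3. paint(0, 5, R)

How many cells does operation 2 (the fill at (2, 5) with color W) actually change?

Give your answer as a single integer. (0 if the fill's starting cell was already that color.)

After op 1 paint(7,4,Y):
RRRRRRRR
RRRRRRRR
RRRRRRRR
RRRRRRRR
RRRRRRRR
RKRRRRRR
RKRRRRRR
RKRRYRRR
After op 2 fill(2,5,W) [60 cells changed]:
WWWWWWWW
WWWWWWWW
WWWWWWWW
WWWWWWWW
WWWWWWWW
WKWWWWWW
WKWWWWWW
WKWWYWWW

Answer: 60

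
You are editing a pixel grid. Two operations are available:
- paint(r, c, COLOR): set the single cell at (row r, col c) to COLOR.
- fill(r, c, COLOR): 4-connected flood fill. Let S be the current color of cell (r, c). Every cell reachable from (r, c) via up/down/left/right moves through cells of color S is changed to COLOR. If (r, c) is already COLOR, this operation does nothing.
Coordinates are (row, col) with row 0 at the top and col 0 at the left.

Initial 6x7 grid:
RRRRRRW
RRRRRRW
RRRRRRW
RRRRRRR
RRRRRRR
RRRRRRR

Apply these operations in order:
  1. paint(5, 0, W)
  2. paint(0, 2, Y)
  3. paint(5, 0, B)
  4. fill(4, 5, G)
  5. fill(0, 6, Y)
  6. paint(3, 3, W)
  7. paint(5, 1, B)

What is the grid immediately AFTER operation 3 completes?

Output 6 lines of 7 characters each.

Answer: RRYRRRW
RRRRRRW
RRRRRRW
RRRRRRR
RRRRRRR
BRRRRRR

Derivation:
After op 1 paint(5,0,W):
RRRRRRW
RRRRRRW
RRRRRRW
RRRRRRR
RRRRRRR
WRRRRRR
After op 2 paint(0,2,Y):
RRYRRRW
RRRRRRW
RRRRRRW
RRRRRRR
RRRRRRR
WRRRRRR
After op 3 paint(5,0,B):
RRYRRRW
RRRRRRW
RRRRRRW
RRRRRRR
RRRRRRR
BRRRRRR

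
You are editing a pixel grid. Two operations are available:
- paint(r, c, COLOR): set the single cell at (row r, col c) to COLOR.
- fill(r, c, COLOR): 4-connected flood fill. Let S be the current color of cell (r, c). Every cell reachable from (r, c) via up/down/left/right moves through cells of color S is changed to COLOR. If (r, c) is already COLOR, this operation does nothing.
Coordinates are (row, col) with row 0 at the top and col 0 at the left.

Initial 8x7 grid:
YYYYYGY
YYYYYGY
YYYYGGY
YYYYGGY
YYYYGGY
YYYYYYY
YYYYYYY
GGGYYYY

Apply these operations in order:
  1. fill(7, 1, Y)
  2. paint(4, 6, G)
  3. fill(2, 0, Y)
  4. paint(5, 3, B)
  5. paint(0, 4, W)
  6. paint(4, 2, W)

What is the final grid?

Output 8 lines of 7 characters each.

Answer: YYYYWGY
YYYYYGY
YYYYGGY
YYYYGGY
YYWYGGG
YYYBYYY
YYYYYYY
YYYYYYY

Derivation:
After op 1 fill(7,1,Y) [3 cells changed]:
YYYYYGY
YYYYYGY
YYYYGGY
YYYYGGY
YYYYGGY
YYYYYYY
YYYYYYY
YYYYYYY
After op 2 paint(4,6,G):
YYYYYGY
YYYYYGY
YYYYGGY
YYYYGGY
YYYYGGG
YYYYYYY
YYYYYYY
YYYYYYY
After op 3 fill(2,0,Y) [0 cells changed]:
YYYYYGY
YYYYYGY
YYYYGGY
YYYYGGY
YYYYGGG
YYYYYYY
YYYYYYY
YYYYYYY
After op 4 paint(5,3,B):
YYYYYGY
YYYYYGY
YYYYGGY
YYYYGGY
YYYYGGG
YYYBYYY
YYYYYYY
YYYYYYY
After op 5 paint(0,4,W):
YYYYWGY
YYYYYGY
YYYYGGY
YYYYGGY
YYYYGGG
YYYBYYY
YYYYYYY
YYYYYYY
After op 6 paint(4,2,W):
YYYYWGY
YYYYYGY
YYYYGGY
YYYYGGY
YYWYGGG
YYYBYYY
YYYYYYY
YYYYYYY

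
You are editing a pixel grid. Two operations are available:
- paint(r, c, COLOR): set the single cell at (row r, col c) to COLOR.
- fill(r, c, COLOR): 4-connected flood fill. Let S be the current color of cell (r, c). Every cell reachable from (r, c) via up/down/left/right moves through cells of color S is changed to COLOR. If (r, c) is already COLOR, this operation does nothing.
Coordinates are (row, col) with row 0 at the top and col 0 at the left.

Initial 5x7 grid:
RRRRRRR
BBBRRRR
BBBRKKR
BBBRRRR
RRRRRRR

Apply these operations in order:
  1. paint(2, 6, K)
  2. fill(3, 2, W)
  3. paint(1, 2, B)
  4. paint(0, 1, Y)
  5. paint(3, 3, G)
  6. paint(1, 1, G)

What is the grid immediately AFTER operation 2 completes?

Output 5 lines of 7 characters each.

Answer: RRRRRRR
WWWRRRR
WWWRKKK
WWWRRRR
RRRRRRR

Derivation:
After op 1 paint(2,6,K):
RRRRRRR
BBBRRRR
BBBRKKK
BBBRRRR
RRRRRRR
After op 2 fill(3,2,W) [9 cells changed]:
RRRRRRR
WWWRRRR
WWWRKKK
WWWRRRR
RRRRRRR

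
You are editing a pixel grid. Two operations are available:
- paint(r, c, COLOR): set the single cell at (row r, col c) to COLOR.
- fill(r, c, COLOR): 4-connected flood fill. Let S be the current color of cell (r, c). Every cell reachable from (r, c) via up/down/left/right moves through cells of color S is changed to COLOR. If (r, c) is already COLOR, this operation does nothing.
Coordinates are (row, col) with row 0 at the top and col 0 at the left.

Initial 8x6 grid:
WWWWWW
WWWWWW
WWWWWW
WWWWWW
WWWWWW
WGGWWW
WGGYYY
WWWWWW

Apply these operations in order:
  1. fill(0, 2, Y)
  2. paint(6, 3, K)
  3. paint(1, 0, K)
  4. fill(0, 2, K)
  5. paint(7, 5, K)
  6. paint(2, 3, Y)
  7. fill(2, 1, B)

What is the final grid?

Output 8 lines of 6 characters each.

Answer: BBBBBB
BBBBBB
BBBYBB
BBBBBB
BBBBBB
BGGBBB
BGGBBB
BBBBBB

Derivation:
After op 1 fill(0,2,Y) [41 cells changed]:
YYYYYY
YYYYYY
YYYYYY
YYYYYY
YYYYYY
YGGYYY
YGGYYY
YYYYYY
After op 2 paint(6,3,K):
YYYYYY
YYYYYY
YYYYYY
YYYYYY
YYYYYY
YGGYYY
YGGKYY
YYYYYY
After op 3 paint(1,0,K):
YYYYYY
KYYYYY
YYYYYY
YYYYYY
YYYYYY
YGGYYY
YGGKYY
YYYYYY
After op 4 fill(0,2,K) [42 cells changed]:
KKKKKK
KKKKKK
KKKKKK
KKKKKK
KKKKKK
KGGKKK
KGGKKK
KKKKKK
After op 5 paint(7,5,K):
KKKKKK
KKKKKK
KKKKKK
KKKKKK
KKKKKK
KGGKKK
KGGKKK
KKKKKK
After op 6 paint(2,3,Y):
KKKKKK
KKKKKK
KKKYKK
KKKKKK
KKKKKK
KGGKKK
KGGKKK
KKKKKK
After op 7 fill(2,1,B) [43 cells changed]:
BBBBBB
BBBBBB
BBBYBB
BBBBBB
BBBBBB
BGGBBB
BGGBBB
BBBBBB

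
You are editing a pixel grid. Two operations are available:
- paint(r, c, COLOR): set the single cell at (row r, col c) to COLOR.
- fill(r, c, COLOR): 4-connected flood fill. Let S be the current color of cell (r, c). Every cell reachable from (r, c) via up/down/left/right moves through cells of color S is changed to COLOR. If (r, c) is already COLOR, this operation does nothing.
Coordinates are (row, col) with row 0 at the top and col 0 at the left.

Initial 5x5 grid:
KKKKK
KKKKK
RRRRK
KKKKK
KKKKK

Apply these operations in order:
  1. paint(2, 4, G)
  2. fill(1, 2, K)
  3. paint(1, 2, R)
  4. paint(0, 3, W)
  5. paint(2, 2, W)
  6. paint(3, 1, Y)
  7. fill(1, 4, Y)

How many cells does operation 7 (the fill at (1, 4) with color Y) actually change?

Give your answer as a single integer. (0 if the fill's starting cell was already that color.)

After op 1 paint(2,4,G):
KKKKK
KKKKK
RRRRG
KKKKK
KKKKK
After op 2 fill(1,2,K) [0 cells changed]:
KKKKK
KKKKK
RRRRG
KKKKK
KKKKK
After op 3 paint(1,2,R):
KKKKK
KKRKK
RRRRG
KKKKK
KKKKK
After op 4 paint(0,3,W):
KKKWK
KKRKK
RRRRG
KKKKK
KKKKK
After op 5 paint(2,2,W):
KKKWK
KKRKK
RRWRG
KKKKK
KKKKK
After op 6 paint(3,1,Y):
KKKWK
KKRKK
RRWRG
KYKKK
KKKKK
After op 7 fill(1,4,Y) [3 cells changed]:
KKKWY
KKRYY
RRWRG
KYKKK
KKKKK

Answer: 3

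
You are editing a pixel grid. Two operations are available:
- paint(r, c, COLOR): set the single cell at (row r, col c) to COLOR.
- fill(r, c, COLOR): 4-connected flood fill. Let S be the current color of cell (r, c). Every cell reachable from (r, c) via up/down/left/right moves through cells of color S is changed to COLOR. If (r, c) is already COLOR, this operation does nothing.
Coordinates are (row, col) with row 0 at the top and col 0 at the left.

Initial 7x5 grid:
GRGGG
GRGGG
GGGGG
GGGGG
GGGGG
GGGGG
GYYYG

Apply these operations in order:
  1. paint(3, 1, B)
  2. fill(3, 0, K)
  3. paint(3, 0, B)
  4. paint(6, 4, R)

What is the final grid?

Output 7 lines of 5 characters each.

After op 1 paint(3,1,B):
GRGGG
GRGGG
GGGGG
GBGGG
GGGGG
GGGGG
GYYYG
After op 2 fill(3,0,K) [29 cells changed]:
KRKKK
KRKKK
KKKKK
KBKKK
KKKKK
KKKKK
KYYYK
After op 3 paint(3,0,B):
KRKKK
KRKKK
KKKKK
BBKKK
KKKKK
KKKKK
KYYYK
After op 4 paint(6,4,R):
KRKKK
KRKKK
KKKKK
BBKKK
KKKKK
KKKKK
KYYYR

Answer: KRKKK
KRKKK
KKKKK
BBKKK
KKKKK
KKKKK
KYYYR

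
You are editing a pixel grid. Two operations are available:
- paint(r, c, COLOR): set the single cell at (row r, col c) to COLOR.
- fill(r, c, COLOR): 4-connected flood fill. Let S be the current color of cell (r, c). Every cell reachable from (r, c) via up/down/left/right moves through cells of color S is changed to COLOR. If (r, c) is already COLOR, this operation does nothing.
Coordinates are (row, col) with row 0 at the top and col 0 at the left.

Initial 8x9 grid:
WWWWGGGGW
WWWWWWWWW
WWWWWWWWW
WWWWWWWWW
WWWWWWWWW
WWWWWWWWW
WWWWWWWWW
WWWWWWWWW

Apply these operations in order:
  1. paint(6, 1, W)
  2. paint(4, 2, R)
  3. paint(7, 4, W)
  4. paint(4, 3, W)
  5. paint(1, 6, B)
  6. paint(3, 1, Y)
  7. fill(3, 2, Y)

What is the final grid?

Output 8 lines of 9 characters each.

After op 1 paint(6,1,W):
WWWWGGGGW
WWWWWWWWW
WWWWWWWWW
WWWWWWWWW
WWWWWWWWW
WWWWWWWWW
WWWWWWWWW
WWWWWWWWW
After op 2 paint(4,2,R):
WWWWGGGGW
WWWWWWWWW
WWWWWWWWW
WWWWWWWWW
WWRWWWWWW
WWWWWWWWW
WWWWWWWWW
WWWWWWWWW
After op 3 paint(7,4,W):
WWWWGGGGW
WWWWWWWWW
WWWWWWWWW
WWWWWWWWW
WWRWWWWWW
WWWWWWWWW
WWWWWWWWW
WWWWWWWWW
After op 4 paint(4,3,W):
WWWWGGGGW
WWWWWWWWW
WWWWWWWWW
WWWWWWWWW
WWRWWWWWW
WWWWWWWWW
WWWWWWWWW
WWWWWWWWW
After op 5 paint(1,6,B):
WWWWGGGGW
WWWWWWBWW
WWWWWWWWW
WWWWWWWWW
WWRWWWWWW
WWWWWWWWW
WWWWWWWWW
WWWWWWWWW
After op 6 paint(3,1,Y):
WWWWGGGGW
WWWWWWBWW
WWWWWWWWW
WYWWWWWWW
WWRWWWWWW
WWWWWWWWW
WWWWWWWWW
WWWWWWWWW
After op 7 fill(3,2,Y) [65 cells changed]:
YYYYGGGGY
YYYYYYBYY
YYYYYYYYY
YYYYYYYYY
YYRYYYYYY
YYYYYYYYY
YYYYYYYYY
YYYYYYYYY

Answer: YYYYGGGGY
YYYYYYBYY
YYYYYYYYY
YYYYYYYYY
YYRYYYYYY
YYYYYYYYY
YYYYYYYYY
YYYYYYYYY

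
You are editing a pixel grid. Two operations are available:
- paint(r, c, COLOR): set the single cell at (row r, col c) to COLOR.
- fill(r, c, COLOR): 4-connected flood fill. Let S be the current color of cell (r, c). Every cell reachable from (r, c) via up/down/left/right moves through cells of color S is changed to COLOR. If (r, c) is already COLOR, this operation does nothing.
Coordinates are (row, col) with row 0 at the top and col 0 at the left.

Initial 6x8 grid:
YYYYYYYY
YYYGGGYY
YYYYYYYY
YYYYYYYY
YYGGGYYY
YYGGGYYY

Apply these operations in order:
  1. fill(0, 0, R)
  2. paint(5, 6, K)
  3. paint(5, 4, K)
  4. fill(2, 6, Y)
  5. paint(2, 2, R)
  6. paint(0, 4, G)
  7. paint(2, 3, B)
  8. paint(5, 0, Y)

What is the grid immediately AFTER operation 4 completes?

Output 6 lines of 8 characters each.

After op 1 fill(0,0,R) [39 cells changed]:
RRRRRRRR
RRRGGGRR
RRRRRRRR
RRRRRRRR
RRGGGRRR
RRGGGRRR
After op 2 paint(5,6,K):
RRRRRRRR
RRRGGGRR
RRRRRRRR
RRRRRRRR
RRGGGRRR
RRGGGRKR
After op 3 paint(5,4,K):
RRRRRRRR
RRRGGGRR
RRRRRRRR
RRRRRRRR
RRGGGRRR
RRGGKRKR
After op 4 fill(2,6,Y) [38 cells changed]:
YYYYYYYY
YYYGGGYY
YYYYYYYY
YYYYYYYY
YYGGGYYY
YYGGKYKY

Answer: YYYYYYYY
YYYGGGYY
YYYYYYYY
YYYYYYYY
YYGGGYYY
YYGGKYKY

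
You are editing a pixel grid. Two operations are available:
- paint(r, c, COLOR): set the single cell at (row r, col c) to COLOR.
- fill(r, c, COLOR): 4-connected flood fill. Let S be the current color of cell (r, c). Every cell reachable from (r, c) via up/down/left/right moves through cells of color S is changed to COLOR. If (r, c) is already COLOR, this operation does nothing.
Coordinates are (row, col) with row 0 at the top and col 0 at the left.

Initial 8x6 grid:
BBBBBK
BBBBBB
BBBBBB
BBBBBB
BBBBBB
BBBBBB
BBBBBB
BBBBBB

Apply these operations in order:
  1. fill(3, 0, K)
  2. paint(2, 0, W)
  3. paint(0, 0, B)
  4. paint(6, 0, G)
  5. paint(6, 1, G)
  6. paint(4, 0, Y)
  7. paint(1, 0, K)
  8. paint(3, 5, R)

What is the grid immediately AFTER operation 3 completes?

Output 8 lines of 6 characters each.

Answer: BKKKKK
KKKKKK
WKKKKK
KKKKKK
KKKKKK
KKKKKK
KKKKKK
KKKKKK

Derivation:
After op 1 fill(3,0,K) [47 cells changed]:
KKKKKK
KKKKKK
KKKKKK
KKKKKK
KKKKKK
KKKKKK
KKKKKK
KKKKKK
After op 2 paint(2,0,W):
KKKKKK
KKKKKK
WKKKKK
KKKKKK
KKKKKK
KKKKKK
KKKKKK
KKKKKK
After op 3 paint(0,0,B):
BKKKKK
KKKKKK
WKKKKK
KKKKKK
KKKKKK
KKKKKK
KKKKKK
KKKKKK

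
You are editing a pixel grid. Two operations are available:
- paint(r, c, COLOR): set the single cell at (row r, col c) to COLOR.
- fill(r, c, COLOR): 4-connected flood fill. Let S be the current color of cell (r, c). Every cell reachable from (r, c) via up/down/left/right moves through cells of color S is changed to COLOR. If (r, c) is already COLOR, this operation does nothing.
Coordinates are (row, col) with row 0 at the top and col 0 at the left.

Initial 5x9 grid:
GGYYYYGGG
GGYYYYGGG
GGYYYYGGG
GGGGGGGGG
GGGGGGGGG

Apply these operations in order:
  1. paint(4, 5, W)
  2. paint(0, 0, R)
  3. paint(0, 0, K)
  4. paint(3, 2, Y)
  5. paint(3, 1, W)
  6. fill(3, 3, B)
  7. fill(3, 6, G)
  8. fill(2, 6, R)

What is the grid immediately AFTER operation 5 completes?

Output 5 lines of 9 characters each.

After op 1 paint(4,5,W):
GGYYYYGGG
GGYYYYGGG
GGYYYYGGG
GGGGGGGGG
GGGGGWGGG
After op 2 paint(0,0,R):
RGYYYYGGG
GGYYYYGGG
GGYYYYGGG
GGGGGGGGG
GGGGGWGGG
After op 3 paint(0,0,K):
KGYYYYGGG
GGYYYYGGG
GGYYYYGGG
GGGGGGGGG
GGGGGWGGG
After op 4 paint(3,2,Y):
KGYYYYGGG
GGYYYYGGG
GGYYYYGGG
GGYGGGGGG
GGGGGWGGG
After op 5 paint(3,1,W):
KGYYYYGGG
GGYYYYGGG
GGYYYYGGG
GWYGGGGGG
GGGGGWGGG

Answer: KGYYYYGGG
GGYYYYGGG
GGYYYYGGG
GWYGGGGGG
GGGGGWGGG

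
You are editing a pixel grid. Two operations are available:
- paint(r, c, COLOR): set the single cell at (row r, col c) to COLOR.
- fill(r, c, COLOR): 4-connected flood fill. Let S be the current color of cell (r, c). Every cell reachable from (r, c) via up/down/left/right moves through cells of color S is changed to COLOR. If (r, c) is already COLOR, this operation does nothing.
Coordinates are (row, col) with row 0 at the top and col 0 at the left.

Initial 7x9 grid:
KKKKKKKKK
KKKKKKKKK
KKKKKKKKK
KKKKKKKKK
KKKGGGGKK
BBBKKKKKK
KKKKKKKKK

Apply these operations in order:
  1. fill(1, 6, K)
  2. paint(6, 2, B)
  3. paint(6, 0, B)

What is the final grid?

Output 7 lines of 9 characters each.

After op 1 fill(1,6,K) [0 cells changed]:
KKKKKKKKK
KKKKKKKKK
KKKKKKKKK
KKKKKKKKK
KKKGGGGKK
BBBKKKKKK
KKKKKKKKK
After op 2 paint(6,2,B):
KKKKKKKKK
KKKKKKKKK
KKKKKKKKK
KKKKKKKKK
KKKGGGGKK
BBBKKKKKK
KKBKKKKKK
After op 3 paint(6,0,B):
KKKKKKKKK
KKKKKKKKK
KKKKKKKKK
KKKKKKKKK
KKKGGGGKK
BBBKKKKKK
BKBKKKKKK

Answer: KKKKKKKKK
KKKKKKKKK
KKKKKKKKK
KKKKKKKKK
KKKGGGGKK
BBBKKKKKK
BKBKKKKKK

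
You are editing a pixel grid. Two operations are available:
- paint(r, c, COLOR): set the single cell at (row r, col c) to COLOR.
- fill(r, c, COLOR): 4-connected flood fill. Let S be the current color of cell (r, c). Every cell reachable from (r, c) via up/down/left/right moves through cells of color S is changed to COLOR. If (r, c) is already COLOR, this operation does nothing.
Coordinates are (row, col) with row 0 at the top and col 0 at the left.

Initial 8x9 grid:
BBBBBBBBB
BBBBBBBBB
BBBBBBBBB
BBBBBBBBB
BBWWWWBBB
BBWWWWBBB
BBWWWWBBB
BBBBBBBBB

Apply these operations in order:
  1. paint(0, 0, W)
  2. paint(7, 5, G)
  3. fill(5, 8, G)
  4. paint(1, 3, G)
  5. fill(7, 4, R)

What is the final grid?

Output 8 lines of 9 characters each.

After op 1 paint(0,0,W):
WBBBBBBBB
BBBBBBBBB
BBBBBBBBB
BBBBBBBBB
BBWWWWBBB
BBWWWWBBB
BBWWWWBBB
BBBBBBBBB
After op 2 paint(7,5,G):
WBBBBBBBB
BBBBBBBBB
BBBBBBBBB
BBBBBBBBB
BBWWWWBBB
BBWWWWBBB
BBWWWWBBB
BBBBBGBBB
After op 3 fill(5,8,G) [58 cells changed]:
WGGGGGGGG
GGGGGGGGG
GGGGGGGGG
GGGGGGGGG
GGWWWWGGG
GGWWWWGGG
GGWWWWGGG
GGGGGGGGG
After op 4 paint(1,3,G):
WGGGGGGGG
GGGGGGGGG
GGGGGGGGG
GGGGGGGGG
GGWWWWGGG
GGWWWWGGG
GGWWWWGGG
GGGGGGGGG
After op 5 fill(7,4,R) [59 cells changed]:
WRRRRRRRR
RRRRRRRRR
RRRRRRRRR
RRRRRRRRR
RRWWWWRRR
RRWWWWRRR
RRWWWWRRR
RRRRRRRRR

Answer: WRRRRRRRR
RRRRRRRRR
RRRRRRRRR
RRRRRRRRR
RRWWWWRRR
RRWWWWRRR
RRWWWWRRR
RRRRRRRRR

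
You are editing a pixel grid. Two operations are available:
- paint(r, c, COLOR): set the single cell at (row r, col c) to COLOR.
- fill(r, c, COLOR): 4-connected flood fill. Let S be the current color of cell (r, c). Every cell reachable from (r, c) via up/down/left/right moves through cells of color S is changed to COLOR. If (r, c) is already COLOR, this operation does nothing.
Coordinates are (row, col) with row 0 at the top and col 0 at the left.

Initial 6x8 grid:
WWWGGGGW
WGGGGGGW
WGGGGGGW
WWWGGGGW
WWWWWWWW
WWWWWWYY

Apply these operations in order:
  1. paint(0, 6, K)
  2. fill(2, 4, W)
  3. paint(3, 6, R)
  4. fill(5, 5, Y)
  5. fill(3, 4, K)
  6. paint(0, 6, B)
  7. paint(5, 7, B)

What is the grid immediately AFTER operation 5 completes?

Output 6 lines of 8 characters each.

After op 1 paint(0,6,K):
WWWGGGKW
WGGGGGGW
WGGGGGGW
WWWGGGGW
WWWWWWWW
WWWWWWYY
After op 2 fill(2,4,W) [19 cells changed]:
WWWWWWKW
WWWWWWWW
WWWWWWWW
WWWWWWWW
WWWWWWWW
WWWWWWYY
After op 3 paint(3,6,R):
WWWWWWKW
WWWWWWWW
WWWWWWWW
WWWWWWRW
WWWWWWWW
WWWWWWYY
After op 4 fill(5,5,Y) [44 cells changed]:
YYYYYYKY
YYYYYYYY
YYYYYYYY
YYYYYYRY
YYYYYYYY
YYYYYYYY
After op 5 fill(3,4,K) [46 cells changed]:
KKKKKKKK
KKKKKKKK
KKKKKKKK
KKKKKKRK
KKKKKKKK
KKKKKKKK

Answer: KKKKKKKK
KKKKKKKK
KKKKKKKK
KKKKKKRK
KKKKKKKK
KKKKKKKK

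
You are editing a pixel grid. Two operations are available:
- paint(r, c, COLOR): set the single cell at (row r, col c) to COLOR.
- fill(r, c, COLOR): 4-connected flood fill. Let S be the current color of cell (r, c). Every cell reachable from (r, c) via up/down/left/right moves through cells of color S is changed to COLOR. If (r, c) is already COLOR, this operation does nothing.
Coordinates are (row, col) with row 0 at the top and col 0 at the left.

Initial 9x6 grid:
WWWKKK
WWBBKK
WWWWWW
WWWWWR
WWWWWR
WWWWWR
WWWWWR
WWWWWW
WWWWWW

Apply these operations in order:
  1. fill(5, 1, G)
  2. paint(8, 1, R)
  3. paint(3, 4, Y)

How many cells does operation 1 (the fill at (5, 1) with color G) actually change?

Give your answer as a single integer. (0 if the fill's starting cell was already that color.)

Answer: 43

Derivation:
After op 1 fill(5,1,G) [43 cells changed]:
GGGKKK
GGBBKK
GGGGGG
GGGGGR
GGGGGR
GGGGGR
GGGGGR
GGGGGG
GGGGGG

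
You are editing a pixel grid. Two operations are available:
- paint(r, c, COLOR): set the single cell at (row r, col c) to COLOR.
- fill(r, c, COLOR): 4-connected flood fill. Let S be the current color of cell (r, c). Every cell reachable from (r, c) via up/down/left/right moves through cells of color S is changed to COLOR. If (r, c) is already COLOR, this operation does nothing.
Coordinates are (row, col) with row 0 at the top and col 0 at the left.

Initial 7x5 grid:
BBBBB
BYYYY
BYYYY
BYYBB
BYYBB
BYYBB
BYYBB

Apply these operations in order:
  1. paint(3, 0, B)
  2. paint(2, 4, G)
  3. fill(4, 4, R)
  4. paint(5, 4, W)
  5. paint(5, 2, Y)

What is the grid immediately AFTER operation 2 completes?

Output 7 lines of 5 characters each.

Answer: BBBBB
BYYYY
BYYYG
BYYBB
BYYBB
BYYBB
BYYBB

Derivation:
After op 1 paint(3,0,B):
BBBBB
BYYYY
BYYYY
BYYBB
BYYBB
BYYBB
BYYBB
After op 2 paint(2,4,G):
BBBBB
BYYYY
BYYYG
BYYBB
BYYBB
BYYBB
BYYBB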